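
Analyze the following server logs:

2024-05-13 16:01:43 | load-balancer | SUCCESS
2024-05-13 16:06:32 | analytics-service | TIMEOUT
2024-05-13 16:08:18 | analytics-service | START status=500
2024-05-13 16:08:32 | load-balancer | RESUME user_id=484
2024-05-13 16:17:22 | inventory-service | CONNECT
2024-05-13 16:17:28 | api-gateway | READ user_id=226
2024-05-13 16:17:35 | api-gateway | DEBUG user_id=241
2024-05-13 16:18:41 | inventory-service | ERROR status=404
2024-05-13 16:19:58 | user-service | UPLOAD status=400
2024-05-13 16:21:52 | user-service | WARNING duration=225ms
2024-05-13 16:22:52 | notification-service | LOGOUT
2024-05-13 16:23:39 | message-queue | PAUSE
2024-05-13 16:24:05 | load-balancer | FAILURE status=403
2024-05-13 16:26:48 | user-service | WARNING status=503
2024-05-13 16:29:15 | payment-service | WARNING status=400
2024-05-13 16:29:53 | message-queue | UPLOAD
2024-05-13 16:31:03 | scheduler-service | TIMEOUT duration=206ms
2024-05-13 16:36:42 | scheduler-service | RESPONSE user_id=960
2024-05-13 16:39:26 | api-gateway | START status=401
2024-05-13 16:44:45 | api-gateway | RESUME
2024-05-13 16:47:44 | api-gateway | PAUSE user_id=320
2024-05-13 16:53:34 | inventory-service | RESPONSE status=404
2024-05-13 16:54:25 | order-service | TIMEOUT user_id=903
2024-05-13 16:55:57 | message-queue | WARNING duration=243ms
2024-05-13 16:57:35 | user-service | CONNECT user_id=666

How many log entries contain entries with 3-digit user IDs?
7

To find matching entries:

1. Pattern to match: entries with 3-digit user IDs
2. Scan each log entry for the pattern
3. Count matches: 7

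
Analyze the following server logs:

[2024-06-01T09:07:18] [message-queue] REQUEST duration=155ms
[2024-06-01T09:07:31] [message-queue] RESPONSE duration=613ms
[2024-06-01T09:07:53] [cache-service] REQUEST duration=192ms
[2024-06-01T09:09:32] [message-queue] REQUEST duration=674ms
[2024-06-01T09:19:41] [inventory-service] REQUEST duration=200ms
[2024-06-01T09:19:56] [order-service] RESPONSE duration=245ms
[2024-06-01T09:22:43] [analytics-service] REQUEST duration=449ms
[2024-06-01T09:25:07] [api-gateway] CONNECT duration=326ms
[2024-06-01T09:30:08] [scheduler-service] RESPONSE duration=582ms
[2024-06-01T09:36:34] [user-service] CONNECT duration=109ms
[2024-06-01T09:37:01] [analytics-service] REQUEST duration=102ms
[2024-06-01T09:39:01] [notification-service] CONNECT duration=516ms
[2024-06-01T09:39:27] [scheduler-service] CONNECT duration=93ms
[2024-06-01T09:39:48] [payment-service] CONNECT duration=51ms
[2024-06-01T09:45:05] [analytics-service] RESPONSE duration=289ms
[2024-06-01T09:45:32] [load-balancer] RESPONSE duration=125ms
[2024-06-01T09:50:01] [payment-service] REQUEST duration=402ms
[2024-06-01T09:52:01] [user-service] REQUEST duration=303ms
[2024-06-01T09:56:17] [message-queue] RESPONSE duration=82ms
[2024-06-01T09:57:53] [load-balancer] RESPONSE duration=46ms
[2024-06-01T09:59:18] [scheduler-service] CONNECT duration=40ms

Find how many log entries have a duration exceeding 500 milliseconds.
4

To count timeouts:

1. Threshold: 500ms
2. Extract duration from each log entry
3. Count entries where duration > 500
4. Timeout count: 4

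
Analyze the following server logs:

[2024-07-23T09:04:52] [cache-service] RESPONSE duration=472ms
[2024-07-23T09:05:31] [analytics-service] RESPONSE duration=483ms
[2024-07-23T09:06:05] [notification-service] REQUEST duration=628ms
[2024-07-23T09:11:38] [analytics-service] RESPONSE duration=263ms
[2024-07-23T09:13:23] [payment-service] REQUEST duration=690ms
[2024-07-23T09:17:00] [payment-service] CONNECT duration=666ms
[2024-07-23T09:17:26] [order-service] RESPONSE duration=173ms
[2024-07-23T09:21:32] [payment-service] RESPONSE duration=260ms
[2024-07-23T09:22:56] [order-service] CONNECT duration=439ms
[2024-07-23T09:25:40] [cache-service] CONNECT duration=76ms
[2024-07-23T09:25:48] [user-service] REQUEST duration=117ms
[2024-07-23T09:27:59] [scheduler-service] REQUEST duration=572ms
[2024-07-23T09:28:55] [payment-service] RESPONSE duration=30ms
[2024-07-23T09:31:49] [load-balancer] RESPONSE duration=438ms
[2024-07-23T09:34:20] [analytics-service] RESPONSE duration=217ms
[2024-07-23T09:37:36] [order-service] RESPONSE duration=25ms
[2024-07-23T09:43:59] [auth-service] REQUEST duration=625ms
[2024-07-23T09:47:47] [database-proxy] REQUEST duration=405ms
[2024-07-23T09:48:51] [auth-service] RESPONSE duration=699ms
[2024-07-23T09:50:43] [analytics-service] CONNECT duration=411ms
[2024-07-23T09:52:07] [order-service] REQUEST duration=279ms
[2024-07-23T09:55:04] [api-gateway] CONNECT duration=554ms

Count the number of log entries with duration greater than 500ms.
7

To count timeouts:

1. Threshold: 500ms
2. Extract duration from each log entry
3. Count entries where duration > 500
4. Timeout count: 7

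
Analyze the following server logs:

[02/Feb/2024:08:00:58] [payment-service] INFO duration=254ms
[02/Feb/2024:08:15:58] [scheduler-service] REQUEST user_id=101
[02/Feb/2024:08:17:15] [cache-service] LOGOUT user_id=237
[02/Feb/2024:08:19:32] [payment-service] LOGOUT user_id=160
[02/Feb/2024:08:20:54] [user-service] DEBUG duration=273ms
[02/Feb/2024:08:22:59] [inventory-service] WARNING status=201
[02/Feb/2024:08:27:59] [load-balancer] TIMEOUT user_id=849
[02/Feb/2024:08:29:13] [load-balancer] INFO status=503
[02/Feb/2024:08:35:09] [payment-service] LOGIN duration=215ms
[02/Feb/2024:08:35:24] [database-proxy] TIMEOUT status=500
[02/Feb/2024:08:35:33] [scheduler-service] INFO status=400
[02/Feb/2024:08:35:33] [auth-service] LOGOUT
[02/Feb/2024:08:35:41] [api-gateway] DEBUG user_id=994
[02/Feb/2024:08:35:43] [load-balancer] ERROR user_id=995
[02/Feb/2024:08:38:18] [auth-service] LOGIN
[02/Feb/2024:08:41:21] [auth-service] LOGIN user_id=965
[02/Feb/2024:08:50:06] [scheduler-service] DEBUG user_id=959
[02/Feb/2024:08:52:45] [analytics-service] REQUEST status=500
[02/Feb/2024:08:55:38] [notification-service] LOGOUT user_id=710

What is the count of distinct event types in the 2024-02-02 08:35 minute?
6

To count unique event types:

1. Filter events in the minute starting at 2024-02-02 08:35
2. Extract event types from matching entries
3. Count unique types: 6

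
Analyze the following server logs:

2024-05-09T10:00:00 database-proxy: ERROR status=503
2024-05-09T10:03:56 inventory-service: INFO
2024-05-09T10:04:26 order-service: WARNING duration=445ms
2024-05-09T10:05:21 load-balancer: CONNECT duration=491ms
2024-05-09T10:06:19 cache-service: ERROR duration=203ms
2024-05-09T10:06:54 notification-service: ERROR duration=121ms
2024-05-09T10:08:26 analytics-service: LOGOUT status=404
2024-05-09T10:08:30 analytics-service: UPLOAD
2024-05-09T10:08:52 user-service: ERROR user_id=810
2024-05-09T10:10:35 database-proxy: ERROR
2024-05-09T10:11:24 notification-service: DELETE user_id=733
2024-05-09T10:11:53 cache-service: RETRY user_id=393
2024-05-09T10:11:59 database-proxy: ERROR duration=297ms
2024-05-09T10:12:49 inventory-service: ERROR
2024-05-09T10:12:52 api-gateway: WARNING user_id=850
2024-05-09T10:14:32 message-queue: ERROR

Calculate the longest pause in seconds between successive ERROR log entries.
379

To find the longest gap:

1. Extract all ERROR events in chronological order
2. Calculate time differences between consecutive events
3. Find the maximum difference
4. Longest gap: 379 seconds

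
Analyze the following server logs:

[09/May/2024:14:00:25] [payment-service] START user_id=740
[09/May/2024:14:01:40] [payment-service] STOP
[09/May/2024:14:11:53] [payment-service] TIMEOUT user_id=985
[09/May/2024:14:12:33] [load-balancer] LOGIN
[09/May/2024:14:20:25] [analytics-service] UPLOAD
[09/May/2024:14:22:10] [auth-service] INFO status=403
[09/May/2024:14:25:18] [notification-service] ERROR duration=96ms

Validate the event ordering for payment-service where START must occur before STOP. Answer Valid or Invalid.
Valid

To validate ordering:

1. Required order: START → STOP
2. Rule: START must occur before STOP
3. Check actual order of events for payment-service
4. Result: Valid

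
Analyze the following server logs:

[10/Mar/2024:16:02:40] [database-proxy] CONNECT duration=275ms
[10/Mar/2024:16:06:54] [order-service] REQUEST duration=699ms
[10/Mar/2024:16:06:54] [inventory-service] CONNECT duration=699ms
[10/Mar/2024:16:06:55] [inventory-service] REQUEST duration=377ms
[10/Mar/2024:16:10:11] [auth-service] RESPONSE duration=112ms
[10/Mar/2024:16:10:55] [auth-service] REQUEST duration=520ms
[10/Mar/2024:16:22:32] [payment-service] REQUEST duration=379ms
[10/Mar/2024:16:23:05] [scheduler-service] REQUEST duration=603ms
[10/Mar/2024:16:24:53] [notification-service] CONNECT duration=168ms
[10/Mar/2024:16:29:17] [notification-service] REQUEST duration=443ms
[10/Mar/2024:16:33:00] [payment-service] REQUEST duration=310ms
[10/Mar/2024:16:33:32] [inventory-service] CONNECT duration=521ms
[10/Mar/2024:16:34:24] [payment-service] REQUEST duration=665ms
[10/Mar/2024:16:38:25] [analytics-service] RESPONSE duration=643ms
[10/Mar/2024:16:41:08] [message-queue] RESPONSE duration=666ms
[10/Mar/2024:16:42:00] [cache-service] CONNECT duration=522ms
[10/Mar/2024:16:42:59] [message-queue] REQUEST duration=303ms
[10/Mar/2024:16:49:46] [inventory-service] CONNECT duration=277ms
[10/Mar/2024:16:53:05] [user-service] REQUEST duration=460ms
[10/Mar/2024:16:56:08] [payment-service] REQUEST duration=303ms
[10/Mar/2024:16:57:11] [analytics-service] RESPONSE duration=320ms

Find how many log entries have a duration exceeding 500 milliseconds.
9

To count timeouts:

1. Threshold: 500ms
2. Extract duration from each log entry
3. Count entries where duration > 500
4. Timeout count: 9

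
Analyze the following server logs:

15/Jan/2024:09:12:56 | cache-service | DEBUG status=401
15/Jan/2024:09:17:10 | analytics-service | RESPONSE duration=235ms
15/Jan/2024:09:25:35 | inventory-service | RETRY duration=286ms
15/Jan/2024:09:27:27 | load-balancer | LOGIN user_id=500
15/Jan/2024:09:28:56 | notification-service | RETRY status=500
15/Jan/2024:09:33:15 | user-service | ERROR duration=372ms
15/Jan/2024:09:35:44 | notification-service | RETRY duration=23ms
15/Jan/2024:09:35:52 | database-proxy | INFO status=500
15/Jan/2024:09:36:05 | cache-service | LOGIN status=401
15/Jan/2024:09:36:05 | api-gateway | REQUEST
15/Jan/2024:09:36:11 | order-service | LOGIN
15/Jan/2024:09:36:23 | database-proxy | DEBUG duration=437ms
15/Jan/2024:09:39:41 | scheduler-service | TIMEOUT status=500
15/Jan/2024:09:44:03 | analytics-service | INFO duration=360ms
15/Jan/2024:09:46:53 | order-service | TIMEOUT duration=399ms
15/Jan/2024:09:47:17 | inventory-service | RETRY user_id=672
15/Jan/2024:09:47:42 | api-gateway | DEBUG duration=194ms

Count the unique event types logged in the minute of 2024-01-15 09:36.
3

To count unique event types:

1. Filter events in the minute starting at 2024-01-15 09:36
2. Extract event types from matching entries
3. Count unique types: 3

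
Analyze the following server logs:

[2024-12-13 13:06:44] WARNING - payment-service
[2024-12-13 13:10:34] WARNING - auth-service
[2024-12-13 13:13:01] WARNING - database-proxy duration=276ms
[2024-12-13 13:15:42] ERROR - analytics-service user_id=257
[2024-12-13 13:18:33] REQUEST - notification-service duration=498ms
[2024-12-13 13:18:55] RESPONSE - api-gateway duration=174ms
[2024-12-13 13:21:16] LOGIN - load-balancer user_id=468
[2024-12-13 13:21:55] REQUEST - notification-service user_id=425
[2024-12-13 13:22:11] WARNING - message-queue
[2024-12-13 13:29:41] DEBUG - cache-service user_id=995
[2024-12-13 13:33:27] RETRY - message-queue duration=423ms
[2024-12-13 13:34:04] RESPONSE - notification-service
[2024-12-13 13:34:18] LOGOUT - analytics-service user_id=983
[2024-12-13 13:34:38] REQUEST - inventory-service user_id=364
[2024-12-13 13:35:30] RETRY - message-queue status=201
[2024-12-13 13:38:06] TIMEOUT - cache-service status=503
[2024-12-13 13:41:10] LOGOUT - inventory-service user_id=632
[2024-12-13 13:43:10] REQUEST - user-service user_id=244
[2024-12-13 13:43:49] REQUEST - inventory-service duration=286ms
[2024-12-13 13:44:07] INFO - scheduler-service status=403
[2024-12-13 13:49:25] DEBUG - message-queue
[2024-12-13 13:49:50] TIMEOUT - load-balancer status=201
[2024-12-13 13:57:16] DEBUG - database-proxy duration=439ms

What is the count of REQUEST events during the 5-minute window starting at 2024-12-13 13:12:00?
0

To count events in the time window:

1. Window boundaries: 2024-12-13 13:12:00 to 2024-12-13 13:17:00
2. Filter for REQUEST events within this window
3. Count matching events: 0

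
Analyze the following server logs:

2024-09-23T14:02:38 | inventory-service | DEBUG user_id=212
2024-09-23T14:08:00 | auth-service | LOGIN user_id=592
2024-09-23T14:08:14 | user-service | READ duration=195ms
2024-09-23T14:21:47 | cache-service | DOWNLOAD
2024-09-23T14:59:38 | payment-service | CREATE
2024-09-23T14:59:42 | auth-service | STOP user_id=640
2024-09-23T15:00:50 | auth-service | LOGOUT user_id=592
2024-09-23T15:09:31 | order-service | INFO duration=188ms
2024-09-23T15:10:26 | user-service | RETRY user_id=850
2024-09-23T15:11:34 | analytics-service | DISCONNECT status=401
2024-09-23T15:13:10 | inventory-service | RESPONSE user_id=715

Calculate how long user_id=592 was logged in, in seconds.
3170

To calculate session duration:

1. Find LOGIN event for user_id=592: 2024-09-23T14:08:00
2. Find LOGOUT event for user_id=592: 2024-09-23T15:00:50
3. Session duration: 2024-09-23T15:00:50 - 2024-09-23T14:08:00 = 3170 seconds (52 minutes)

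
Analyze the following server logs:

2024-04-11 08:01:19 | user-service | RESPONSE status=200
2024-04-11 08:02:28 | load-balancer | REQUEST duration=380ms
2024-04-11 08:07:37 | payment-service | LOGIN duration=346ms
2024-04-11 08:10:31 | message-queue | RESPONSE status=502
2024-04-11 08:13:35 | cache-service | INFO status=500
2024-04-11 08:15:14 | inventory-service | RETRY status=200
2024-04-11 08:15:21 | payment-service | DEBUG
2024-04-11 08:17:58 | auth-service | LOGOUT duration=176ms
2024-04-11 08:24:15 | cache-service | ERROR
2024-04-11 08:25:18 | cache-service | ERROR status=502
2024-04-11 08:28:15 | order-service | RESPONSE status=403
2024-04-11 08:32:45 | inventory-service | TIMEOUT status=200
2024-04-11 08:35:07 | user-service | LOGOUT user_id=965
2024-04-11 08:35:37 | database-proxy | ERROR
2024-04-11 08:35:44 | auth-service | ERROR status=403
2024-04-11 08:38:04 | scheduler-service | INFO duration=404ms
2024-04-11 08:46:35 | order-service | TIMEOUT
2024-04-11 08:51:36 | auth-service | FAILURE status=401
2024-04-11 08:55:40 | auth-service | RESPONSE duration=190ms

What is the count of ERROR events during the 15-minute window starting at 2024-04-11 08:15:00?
2

To count events in the time window:

1. Window boundaries: 2024-04-11 08:15:00 to 2024-04-11 08:30:00
2. Filter for ERROR events within this window
3. Count matching events: 2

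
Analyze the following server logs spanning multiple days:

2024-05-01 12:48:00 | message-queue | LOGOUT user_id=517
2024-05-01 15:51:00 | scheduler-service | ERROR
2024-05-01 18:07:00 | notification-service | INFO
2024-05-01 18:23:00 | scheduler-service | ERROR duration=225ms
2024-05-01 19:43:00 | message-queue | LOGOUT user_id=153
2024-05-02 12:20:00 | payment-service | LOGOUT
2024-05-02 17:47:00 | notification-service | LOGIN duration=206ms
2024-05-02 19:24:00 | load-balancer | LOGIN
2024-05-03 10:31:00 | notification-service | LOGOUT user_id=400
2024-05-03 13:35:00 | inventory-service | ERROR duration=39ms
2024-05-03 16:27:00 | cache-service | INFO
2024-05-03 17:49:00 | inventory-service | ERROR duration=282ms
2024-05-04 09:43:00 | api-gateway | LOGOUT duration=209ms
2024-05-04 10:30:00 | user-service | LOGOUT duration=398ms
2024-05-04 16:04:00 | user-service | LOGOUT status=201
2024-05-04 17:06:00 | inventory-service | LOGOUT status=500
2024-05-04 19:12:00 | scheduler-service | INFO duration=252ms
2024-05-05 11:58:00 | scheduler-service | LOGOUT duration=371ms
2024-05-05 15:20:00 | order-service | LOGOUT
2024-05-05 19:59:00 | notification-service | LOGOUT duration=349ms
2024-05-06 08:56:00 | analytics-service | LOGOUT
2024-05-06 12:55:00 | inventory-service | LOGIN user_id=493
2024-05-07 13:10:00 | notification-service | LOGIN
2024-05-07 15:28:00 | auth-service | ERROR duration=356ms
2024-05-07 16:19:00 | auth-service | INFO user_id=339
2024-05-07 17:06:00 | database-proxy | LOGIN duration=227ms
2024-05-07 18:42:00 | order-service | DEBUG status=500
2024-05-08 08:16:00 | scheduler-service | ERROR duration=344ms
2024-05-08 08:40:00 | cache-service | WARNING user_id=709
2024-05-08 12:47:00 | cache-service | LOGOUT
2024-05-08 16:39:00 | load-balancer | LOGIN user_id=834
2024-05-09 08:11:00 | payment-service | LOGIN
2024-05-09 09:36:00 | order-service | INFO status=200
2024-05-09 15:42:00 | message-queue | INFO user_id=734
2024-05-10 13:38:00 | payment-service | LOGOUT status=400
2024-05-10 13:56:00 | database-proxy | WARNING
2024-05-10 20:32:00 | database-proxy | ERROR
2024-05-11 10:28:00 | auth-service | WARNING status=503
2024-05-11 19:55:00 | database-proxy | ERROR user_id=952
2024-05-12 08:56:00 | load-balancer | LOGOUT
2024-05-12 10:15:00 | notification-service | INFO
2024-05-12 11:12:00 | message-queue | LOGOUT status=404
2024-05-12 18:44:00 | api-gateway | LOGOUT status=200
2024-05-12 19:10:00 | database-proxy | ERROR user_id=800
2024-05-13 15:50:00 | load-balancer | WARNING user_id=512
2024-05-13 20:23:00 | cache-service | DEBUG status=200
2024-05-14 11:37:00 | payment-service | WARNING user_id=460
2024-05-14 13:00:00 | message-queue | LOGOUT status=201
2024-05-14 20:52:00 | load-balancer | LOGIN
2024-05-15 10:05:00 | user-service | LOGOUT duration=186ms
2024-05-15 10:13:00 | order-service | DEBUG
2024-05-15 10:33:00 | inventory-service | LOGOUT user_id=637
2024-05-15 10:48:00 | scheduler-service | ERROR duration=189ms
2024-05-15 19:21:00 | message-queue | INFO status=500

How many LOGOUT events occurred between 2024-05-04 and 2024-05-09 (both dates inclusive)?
9

To filter by date range:

1. Date range: 2024-05-04 through 2024-05-09, both dates inclusive
2. Filter for LOGOUT events whose date falls in this range
3. Count matching events: 9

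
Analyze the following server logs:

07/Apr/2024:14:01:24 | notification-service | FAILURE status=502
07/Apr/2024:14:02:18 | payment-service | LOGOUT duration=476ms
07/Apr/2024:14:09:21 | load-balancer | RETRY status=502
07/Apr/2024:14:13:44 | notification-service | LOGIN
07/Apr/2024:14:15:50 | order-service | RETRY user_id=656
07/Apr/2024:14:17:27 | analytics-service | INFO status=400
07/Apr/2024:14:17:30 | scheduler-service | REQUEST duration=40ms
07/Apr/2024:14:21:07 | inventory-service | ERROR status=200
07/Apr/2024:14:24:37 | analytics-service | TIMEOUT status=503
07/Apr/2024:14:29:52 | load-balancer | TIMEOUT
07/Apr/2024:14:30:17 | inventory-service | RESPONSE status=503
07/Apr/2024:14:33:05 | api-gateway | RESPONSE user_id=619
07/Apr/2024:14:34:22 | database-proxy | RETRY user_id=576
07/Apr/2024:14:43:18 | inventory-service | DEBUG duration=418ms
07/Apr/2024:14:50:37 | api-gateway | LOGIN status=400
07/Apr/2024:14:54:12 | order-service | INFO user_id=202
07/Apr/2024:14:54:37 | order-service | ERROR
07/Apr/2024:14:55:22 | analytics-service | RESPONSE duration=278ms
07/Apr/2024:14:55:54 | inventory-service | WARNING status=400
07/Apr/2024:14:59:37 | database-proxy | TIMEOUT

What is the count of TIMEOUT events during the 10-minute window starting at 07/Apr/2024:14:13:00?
0

To count events in the time window:

1. Window boundaries: 07/Apr/2024:14:13:00 to 07/Apr/2024:14:23:00
2. Filter for TIMEOUT events within this window
3. Count matching events: 0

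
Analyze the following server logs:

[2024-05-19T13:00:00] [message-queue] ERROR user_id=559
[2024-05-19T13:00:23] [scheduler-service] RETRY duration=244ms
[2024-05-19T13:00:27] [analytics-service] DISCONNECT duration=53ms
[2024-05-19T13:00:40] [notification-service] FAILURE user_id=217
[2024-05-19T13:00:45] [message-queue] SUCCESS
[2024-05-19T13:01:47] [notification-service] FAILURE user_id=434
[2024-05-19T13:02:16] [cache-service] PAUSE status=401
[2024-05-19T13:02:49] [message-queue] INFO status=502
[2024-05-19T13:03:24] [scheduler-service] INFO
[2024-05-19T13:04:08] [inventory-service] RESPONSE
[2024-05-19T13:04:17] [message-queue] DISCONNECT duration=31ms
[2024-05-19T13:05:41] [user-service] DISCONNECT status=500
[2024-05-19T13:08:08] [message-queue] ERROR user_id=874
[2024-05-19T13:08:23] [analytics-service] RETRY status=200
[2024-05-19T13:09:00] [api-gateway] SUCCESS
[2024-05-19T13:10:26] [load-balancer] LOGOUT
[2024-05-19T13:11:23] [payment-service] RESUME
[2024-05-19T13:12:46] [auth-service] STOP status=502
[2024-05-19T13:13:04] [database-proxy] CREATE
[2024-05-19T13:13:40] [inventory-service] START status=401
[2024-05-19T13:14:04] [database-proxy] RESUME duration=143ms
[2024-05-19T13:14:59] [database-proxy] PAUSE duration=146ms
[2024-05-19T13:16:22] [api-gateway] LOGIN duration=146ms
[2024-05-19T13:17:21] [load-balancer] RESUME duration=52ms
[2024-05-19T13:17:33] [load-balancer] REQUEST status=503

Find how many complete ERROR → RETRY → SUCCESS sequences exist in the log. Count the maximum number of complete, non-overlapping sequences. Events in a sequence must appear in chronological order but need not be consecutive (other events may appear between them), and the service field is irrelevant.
2

To count sequences:

1. Look for pattern: ERROR → RETRY → SUCCESS
2. Greedily scan the log in chronological order, matching each sequence element in turn (ignoring service)
3. Each time the full pattern completes, increment the count and restart matching from the next event
4. Complete non-overlapping sequences found: 2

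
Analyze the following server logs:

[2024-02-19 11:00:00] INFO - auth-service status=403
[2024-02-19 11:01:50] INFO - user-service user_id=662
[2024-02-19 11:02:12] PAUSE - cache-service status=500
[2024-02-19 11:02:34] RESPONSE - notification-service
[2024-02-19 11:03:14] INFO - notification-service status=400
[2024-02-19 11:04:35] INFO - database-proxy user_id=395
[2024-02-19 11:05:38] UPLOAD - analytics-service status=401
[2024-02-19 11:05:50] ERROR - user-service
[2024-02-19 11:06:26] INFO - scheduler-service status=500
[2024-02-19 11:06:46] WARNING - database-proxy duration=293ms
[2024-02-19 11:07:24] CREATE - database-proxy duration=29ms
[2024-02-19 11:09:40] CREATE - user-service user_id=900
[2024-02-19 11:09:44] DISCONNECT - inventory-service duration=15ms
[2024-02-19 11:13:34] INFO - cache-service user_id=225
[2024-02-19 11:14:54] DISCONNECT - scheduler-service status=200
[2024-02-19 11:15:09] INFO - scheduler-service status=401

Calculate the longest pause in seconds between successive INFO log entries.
428

To find the longest gap:

1. Extract all INFO events in chronological order
2. Calculate time differences between consecutive events
3. Find the maximum difference
4. Longest gap: 428 seconds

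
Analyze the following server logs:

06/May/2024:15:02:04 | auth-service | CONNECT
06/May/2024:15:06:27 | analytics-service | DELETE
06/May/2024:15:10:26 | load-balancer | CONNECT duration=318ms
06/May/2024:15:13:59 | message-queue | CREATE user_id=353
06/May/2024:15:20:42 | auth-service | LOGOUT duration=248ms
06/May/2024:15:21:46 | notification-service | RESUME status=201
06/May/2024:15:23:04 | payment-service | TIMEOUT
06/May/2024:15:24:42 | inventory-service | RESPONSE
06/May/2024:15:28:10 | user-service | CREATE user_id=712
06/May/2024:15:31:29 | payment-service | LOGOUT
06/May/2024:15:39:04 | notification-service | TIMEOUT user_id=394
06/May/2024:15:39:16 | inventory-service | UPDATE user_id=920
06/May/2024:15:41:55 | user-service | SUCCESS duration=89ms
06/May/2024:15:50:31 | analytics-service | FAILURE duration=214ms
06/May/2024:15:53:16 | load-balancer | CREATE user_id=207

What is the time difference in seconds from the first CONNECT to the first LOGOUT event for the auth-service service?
1118

To find the time between events:

1. Locate the first CONNECT event for auth-service: 06/May/2024:15:02:04
2. Locate the first LOGOUT event for auth-service: 06/May/2024:15:20:42
3. Calculate the difference: 06/May/2024:15:20:42 - 06/May/2024:15:02:04 = 1118 seconds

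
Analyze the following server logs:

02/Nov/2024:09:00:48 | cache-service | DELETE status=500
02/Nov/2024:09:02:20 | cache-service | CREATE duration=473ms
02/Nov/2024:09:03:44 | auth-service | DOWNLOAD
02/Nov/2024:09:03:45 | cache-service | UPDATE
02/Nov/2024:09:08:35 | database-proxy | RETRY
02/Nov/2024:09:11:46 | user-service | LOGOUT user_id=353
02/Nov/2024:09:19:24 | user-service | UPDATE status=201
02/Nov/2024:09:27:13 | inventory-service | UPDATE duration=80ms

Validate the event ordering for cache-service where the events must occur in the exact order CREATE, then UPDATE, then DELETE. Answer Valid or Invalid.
Invalid

To validate ordering:

1. Required order: CREATE → UPDATE → DELETE
2. Rule: the events must occur in the exact order CREATE, then UPDATE, then DELETE
3. Check actual order of events for cache-service
4. Result: Invalid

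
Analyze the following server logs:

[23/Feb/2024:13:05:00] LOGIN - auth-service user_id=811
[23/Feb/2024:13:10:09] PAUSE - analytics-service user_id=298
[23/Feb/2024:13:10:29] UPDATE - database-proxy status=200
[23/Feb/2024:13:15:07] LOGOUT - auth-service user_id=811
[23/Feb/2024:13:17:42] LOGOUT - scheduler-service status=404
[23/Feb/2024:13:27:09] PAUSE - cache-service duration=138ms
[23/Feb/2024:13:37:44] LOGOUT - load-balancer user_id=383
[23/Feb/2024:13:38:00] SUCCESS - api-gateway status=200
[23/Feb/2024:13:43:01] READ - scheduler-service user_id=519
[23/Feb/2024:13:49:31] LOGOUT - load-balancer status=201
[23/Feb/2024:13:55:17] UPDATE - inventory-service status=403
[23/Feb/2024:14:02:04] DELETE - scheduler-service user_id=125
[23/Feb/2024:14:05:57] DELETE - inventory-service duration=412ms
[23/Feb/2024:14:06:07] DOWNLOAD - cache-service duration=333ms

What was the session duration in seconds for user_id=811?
607

To calculate session duration:

1. Find LOGIN event for user_id=811: 23/Feb/2024:13:05:00
2. Find LOGOUT event for user_id=811: 23/Feb/2024:13:15:07
3. Session duration: 23/Feb/2024:13:15:07 - 23/Feb/2024:13:05:00 = 607 seconds (10 minutes)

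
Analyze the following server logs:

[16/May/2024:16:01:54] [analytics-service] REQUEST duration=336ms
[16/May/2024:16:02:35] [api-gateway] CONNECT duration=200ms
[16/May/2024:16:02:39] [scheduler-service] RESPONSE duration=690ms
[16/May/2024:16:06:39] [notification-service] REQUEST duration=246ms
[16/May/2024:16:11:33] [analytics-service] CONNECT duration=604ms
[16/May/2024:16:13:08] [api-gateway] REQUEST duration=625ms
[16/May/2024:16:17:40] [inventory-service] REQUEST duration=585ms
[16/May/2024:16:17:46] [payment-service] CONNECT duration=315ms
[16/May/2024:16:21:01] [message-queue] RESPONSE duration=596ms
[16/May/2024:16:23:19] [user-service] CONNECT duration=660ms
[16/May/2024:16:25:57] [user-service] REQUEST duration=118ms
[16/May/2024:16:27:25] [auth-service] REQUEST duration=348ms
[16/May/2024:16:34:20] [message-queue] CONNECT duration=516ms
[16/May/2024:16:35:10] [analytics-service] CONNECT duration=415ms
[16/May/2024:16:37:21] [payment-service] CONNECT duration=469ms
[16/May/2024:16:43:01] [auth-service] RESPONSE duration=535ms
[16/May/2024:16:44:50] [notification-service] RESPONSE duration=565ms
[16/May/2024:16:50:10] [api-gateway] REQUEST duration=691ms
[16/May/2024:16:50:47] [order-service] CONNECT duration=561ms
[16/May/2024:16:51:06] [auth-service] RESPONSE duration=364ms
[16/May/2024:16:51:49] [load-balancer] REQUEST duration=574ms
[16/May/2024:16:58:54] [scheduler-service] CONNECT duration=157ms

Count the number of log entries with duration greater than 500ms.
12

To count timeouts:

1. Threshold: 500ms
2. Extract duration from each log entry
3. Count entries where duration > 500
4. Timeout count: 12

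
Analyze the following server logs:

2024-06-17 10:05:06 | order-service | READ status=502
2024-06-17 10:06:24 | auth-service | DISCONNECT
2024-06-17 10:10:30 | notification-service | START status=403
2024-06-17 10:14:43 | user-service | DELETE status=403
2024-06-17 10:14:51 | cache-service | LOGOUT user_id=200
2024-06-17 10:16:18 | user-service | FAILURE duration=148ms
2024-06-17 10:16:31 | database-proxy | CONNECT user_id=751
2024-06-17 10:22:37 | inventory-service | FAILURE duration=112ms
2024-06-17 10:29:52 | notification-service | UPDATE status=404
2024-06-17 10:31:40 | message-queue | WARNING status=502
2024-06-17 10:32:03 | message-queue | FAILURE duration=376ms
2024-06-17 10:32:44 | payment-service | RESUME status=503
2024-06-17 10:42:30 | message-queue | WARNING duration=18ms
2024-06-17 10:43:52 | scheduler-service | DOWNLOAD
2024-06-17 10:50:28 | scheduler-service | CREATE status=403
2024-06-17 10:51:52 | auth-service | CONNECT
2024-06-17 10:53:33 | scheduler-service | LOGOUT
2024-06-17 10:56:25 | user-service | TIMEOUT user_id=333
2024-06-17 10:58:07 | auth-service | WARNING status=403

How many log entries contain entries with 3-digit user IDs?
3

To find matching entries:

1. Pattern to match: entries with 3-digit user IDs
2. Scan each log entry for the pattern
3. Count matches: 3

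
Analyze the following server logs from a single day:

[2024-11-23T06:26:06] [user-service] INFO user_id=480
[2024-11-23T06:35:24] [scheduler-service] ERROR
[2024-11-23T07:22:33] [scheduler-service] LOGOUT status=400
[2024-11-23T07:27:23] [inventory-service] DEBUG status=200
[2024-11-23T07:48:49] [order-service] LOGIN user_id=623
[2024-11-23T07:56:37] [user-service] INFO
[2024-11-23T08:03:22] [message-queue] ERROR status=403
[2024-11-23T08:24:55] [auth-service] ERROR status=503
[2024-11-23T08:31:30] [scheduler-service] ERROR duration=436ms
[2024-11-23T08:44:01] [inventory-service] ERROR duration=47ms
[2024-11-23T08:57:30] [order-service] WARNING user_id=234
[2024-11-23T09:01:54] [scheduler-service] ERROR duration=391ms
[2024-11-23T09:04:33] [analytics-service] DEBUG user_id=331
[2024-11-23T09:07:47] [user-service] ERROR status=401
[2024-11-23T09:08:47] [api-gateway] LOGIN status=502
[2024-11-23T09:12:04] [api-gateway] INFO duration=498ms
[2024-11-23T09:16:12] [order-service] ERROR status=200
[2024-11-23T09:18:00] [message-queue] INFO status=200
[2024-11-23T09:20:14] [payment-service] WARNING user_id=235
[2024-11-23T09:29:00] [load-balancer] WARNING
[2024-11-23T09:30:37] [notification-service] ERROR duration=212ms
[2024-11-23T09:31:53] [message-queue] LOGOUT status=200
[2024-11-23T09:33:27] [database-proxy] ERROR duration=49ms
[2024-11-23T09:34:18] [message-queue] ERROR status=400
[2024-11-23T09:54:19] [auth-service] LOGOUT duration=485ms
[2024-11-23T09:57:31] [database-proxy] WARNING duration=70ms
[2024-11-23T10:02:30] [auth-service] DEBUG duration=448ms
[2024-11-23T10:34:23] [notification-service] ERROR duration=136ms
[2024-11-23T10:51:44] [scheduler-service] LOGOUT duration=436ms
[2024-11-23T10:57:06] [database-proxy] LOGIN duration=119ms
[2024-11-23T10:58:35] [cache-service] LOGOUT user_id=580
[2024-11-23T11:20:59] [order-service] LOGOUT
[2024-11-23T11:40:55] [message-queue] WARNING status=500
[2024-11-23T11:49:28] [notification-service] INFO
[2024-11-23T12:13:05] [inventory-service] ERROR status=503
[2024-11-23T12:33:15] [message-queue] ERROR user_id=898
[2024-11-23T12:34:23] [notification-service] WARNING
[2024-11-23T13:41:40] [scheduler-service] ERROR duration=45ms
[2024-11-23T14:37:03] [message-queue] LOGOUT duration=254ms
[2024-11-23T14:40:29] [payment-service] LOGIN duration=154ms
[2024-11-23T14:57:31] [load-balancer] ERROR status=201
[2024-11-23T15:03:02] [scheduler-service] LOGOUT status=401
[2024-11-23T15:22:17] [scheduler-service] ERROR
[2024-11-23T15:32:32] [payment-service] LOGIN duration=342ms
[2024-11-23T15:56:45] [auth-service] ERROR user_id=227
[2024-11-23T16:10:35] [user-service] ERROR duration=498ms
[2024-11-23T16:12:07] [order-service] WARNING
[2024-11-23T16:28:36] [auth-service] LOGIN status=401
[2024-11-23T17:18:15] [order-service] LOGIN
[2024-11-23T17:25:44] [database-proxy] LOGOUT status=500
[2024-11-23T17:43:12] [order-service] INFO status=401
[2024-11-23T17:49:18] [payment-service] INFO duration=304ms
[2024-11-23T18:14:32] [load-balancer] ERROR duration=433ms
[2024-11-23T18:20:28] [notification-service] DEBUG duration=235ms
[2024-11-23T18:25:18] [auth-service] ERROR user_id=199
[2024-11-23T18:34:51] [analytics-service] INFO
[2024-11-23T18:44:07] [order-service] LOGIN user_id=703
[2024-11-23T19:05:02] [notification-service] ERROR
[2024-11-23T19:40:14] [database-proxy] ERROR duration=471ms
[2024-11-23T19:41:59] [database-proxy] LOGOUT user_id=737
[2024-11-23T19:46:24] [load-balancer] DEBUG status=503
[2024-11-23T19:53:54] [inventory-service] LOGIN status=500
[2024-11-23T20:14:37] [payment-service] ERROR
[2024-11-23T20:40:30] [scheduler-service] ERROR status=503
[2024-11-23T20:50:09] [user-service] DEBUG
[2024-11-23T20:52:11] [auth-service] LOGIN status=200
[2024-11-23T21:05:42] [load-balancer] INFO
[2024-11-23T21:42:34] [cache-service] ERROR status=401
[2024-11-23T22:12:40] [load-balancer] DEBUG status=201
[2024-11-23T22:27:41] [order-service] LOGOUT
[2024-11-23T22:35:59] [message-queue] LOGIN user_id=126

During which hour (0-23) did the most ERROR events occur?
9

To find the peak hour:

1. Group all ERROR events by hour
2. Count events in each hour
3. Find hour with maximum count
4. Peak hour: 9 (with 6 events)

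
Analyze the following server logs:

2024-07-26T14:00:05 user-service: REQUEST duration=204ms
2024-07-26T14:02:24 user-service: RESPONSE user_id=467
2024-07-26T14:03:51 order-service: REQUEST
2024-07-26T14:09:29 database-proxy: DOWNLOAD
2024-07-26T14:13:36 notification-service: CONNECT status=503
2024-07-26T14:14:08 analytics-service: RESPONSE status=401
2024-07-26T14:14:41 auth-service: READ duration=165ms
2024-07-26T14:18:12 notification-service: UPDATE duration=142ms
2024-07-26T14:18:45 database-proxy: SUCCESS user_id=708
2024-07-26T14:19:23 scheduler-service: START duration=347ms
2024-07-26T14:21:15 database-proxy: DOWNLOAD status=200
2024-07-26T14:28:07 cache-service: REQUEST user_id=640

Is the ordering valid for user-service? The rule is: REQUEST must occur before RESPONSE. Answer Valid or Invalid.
Valid

To validate ordering:

1. Required order: REQUEST → RESPONSE
2. Rule: REQUEST must occur before RESPONSE
3. Check actual order of events for user-service
4. Result: Valid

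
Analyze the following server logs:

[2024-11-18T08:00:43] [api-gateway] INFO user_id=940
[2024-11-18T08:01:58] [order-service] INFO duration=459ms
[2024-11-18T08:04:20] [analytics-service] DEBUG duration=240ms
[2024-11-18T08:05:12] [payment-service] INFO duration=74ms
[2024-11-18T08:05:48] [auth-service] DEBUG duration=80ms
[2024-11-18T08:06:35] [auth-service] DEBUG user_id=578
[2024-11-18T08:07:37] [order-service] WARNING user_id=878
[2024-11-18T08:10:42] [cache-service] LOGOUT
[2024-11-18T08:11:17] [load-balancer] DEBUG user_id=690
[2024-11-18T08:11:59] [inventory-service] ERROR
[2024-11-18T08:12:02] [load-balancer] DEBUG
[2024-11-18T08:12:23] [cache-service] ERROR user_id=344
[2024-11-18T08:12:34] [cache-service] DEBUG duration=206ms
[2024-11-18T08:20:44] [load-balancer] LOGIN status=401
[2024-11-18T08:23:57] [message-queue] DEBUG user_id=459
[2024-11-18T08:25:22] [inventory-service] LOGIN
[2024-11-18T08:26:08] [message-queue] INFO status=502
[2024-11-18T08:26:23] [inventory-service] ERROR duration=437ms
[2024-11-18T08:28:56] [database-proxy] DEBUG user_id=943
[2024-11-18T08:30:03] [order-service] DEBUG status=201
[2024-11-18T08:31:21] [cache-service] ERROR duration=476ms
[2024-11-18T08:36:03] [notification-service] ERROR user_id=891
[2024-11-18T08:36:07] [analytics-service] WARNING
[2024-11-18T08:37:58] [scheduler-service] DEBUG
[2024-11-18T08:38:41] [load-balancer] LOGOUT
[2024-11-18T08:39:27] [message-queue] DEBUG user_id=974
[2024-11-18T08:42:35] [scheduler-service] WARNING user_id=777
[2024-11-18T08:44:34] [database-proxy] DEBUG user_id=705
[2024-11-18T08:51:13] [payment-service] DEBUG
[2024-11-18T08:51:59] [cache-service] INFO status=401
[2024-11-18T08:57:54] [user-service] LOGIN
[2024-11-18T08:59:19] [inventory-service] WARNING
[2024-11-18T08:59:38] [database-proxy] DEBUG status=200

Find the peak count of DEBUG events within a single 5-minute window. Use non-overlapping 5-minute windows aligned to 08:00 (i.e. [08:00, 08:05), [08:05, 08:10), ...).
3

To find the burst window:

1. Divide the log period into non-overlapping 5-minute windows starting at 08:00
2. Count DEBUG events in each window
3. Find the window with maximum count
4. Maximum events in a window: 3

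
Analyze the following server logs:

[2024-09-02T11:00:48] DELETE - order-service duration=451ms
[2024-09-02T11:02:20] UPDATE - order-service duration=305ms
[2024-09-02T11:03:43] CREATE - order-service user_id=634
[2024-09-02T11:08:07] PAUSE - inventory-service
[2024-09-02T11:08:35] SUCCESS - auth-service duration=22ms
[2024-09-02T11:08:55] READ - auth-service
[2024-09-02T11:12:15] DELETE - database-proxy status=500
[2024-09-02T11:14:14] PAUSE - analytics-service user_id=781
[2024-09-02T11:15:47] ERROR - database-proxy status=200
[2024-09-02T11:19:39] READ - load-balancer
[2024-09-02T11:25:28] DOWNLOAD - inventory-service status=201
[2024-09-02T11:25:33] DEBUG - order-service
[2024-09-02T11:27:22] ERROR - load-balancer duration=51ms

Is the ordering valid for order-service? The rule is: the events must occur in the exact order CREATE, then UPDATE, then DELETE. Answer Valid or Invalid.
Invalid

To validate ordering:

1. Required order: CREATE → UPDATE → DELETE
2. Rule: the events must occur in the exact order CREATE, then UPDATE, then DELETE
3. Check actual order of events for order-service
4. Result: Invalid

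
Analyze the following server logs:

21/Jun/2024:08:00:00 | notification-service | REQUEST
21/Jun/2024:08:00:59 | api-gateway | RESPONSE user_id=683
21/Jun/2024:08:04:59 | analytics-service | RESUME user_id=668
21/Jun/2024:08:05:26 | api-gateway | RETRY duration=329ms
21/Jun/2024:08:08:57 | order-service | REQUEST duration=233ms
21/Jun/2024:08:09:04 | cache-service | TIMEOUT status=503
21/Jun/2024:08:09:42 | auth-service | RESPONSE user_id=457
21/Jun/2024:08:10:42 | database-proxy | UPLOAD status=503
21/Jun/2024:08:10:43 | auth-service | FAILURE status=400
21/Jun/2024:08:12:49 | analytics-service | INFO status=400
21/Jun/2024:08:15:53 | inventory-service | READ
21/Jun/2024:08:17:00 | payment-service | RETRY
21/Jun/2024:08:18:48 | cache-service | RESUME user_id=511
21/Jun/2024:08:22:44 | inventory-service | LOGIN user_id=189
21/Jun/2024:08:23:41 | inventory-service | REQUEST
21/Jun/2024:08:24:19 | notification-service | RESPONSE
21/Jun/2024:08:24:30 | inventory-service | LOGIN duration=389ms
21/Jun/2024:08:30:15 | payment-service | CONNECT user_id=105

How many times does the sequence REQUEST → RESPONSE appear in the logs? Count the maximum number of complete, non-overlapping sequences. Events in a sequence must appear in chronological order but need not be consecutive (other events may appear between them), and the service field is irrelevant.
3

To count sequences:

1. Look for pattern: REQUEST → RESPONSE
2. Greedily scan the log in chronological order, matching each sequence element in turn (ignoring service)
3. Each time the full pattern completes, increment the count and restart matching from the next event
4. Complete non-overlapping sequences found: 3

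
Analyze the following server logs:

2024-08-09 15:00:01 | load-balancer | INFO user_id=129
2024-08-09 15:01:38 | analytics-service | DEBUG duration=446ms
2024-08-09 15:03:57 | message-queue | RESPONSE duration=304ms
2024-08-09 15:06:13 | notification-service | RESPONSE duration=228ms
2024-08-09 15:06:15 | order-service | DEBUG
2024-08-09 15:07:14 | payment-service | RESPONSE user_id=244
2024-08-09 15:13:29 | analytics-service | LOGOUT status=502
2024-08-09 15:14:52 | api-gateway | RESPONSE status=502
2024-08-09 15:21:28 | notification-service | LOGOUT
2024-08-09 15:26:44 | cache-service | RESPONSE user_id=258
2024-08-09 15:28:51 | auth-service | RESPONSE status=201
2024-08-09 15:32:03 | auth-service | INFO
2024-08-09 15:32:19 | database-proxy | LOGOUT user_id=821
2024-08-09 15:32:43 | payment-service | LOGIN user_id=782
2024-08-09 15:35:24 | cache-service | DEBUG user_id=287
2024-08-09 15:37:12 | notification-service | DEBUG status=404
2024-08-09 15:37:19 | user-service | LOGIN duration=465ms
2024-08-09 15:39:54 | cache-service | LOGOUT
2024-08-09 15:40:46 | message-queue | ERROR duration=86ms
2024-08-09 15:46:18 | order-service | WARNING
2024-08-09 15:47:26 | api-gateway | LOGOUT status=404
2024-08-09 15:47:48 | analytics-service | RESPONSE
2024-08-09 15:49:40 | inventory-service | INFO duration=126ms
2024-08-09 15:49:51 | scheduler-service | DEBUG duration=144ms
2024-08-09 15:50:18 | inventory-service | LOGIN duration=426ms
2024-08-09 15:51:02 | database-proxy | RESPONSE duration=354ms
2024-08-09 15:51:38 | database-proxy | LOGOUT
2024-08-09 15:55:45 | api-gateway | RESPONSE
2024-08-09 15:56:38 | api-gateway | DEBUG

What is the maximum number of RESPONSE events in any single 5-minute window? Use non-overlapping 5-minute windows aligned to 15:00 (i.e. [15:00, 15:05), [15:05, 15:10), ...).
2

To find the burst window:

1. Divide the log period into non-overlapping 5-minute windows starting at 15:00
2. Count RESPONSE events in each window
3. Find the window with maximum count
4. Maximum events in a window: 2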